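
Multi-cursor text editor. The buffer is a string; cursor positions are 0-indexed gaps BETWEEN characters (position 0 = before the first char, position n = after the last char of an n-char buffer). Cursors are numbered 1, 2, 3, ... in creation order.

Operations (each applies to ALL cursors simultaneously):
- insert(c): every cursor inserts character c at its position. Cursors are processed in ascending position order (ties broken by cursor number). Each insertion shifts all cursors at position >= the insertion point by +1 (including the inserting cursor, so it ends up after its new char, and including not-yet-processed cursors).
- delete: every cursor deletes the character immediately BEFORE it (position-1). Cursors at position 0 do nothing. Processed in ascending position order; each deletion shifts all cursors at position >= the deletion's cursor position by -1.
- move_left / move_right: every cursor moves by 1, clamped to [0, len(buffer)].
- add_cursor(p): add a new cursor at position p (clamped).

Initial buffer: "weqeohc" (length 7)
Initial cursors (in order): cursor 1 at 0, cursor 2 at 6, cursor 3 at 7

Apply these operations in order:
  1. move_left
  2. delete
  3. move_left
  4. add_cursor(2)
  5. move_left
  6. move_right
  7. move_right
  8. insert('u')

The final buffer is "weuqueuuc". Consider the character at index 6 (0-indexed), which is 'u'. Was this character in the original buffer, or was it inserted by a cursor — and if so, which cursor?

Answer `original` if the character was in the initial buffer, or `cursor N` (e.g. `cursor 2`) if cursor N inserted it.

After op 1 (move_left): buffer="weqeohc" (len 7), cursors c1@0 c2@5 c3@6, authorship .......
After op 2 (delete): buffer="weqec" (len 5), cursors c1@0 c2@4 c3@4, authorship .....
After op 3 (move_left): buffer="weqec" (len 5), cursors c1@0 c2@3 c3@3, authorship .....
After op 4 (add_cursor(2)): buffer="weqec" (len 5), cursors c1@0 c4@2 c2@3 c3@3, authorship .....
After op 5 (move_left): buffer="weqec" (len 5), cursors c1@0 c4@1 c2@2 c3@2, authorship .....
After op 6 (move_right): buffer="weqec" (len 5), cursors c1@1 c4@2 c2@3 c3@3, authorship .....
After op 7 (move_right): buffer="weqec" (len 5), cursors c1@2 c4@3 c2@4 c3@4, authorship .....
After op 8 (insert('u')): buffer="weuqueuuc" (len 9), cursors c1@3 c4@5 c2@8 c3@8, authorship ..1.4.23.
Authorship (.=original, N=cursor N): . . 1 . 4 . 2 3 .
Index 6: author = 2

Answer: cursor 2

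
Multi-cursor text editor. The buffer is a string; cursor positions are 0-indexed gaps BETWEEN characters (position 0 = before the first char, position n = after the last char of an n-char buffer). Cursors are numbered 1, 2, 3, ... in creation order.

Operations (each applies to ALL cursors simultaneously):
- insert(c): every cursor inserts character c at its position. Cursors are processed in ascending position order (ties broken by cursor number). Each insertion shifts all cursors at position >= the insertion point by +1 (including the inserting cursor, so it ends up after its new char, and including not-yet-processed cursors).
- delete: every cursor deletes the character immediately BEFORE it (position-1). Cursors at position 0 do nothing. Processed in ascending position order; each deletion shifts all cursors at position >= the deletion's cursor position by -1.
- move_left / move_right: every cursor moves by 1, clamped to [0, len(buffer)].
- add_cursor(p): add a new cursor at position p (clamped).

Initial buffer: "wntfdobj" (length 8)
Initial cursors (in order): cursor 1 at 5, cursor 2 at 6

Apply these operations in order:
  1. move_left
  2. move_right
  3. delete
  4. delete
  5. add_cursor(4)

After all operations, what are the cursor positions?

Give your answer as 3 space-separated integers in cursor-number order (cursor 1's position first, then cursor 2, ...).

After op 1 (move_left): buffer="wntfdobj" (len 8), cursors c1@4 c2@5, authorship ........
After op 2 (move_right): buffer="wntfdobj" (len 8), cursors c1@5 c2@6, authorship ........
After op 3 (delete): buffer="wntfbj" (len 6), cursors c1@4 c2@4, authorship ......
After op 4 (delete): buffer="wnbj" (len 4), cursors c1@2 c2@2, authorship ....
After op 5 (add_cursor(4)): buffer="wnbj" (len 4), cursors c1@2 c2@2 c3@4, authorship ....

Answer: 2 2 4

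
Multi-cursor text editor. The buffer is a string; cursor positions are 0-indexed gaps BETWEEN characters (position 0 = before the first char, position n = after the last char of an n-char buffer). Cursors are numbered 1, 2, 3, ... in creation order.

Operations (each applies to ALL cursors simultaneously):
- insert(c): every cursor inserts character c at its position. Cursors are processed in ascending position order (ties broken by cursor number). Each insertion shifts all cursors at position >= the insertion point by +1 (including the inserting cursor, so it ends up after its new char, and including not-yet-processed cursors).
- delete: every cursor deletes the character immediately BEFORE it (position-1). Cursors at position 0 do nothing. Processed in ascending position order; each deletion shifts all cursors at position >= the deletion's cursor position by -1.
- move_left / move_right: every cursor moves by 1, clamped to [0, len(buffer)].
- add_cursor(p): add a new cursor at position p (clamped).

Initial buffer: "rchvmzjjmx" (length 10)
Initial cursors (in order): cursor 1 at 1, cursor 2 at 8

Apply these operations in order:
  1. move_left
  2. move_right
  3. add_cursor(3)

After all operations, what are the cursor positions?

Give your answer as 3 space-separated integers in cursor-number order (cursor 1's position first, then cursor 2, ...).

Answer: 1 8 3

Derivation:
After op 1 (move_left): buffer="rchvmzjjmx" (len 10), cursors c1@0 c2@7, authorship ..........
After op 2 (move_right): buffer="rchvmzjjmx" (len 10), cursors c1@1 c2@8, authorship ..........
After op 3 (add_cursor(3)): buffer="rchvmzjjmx" (len 10), cursors c1@1 c3@3 c2@8, authorship ..........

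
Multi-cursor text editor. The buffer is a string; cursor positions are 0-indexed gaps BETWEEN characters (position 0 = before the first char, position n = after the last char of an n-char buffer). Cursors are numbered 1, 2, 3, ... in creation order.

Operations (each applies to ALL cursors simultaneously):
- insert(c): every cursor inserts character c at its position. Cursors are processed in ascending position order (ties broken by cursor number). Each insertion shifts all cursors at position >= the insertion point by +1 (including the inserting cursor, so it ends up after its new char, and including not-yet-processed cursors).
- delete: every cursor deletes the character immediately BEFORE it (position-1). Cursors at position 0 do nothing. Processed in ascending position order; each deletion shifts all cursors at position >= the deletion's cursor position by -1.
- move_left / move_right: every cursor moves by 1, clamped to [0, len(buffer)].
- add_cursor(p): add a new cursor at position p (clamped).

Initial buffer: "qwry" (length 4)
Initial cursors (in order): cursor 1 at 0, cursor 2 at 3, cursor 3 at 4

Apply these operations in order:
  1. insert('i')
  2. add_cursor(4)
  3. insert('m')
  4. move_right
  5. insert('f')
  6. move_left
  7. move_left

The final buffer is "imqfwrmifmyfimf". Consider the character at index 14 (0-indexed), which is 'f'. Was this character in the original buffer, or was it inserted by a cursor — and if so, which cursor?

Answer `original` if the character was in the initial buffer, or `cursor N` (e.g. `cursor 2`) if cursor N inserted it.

Answer: cursor 3

Derivation:
After op 1 (insert('i')): buffer="iqwriyi" (len 7), cursors c1@1 c2@5 c3@7, authorship 1...2.3
After op 2 (add_cursor(4)): buffer="iqwriyi" (len 7), cursors c1@1 c4@4 c2@5 c3@7, authorship 1...2.3
After op 3 (insert('m')): buffer="imqwrmimyim" (len 11), cursors c1@2 c4@6 c2@8 c3@11, authorship 11...422.33
After op 4 (move_right): buffer="imqwrmimyim" (len 11), cursors c1@3 c4@7 c2@9 c3@11, authorship 11...422.33
After op 5 (insert('f')): buffer="imqfwrmifmyfimf" (len 15), cursors c1@4 c4@9 c2@12 c3@15, authorship 11.1..4242.2333
After op 6 (move_left): buffer="imqfwrmifmyfimf" (len 15), cursors c1@3 c4@8 c2@11 c3@14, authorship 11.1..4242.2333
After op 7 (move_left): buffer="imqfwrmifmyfimf" (len 15), cursors c1@2 c4@7 c2@10 c3@13, authorship 11.1..4242.2333
Authorship (.=original, N=cursor N): 1 1 . 1 . . 4 2 4 2 . 2 3 3 3
Index 14: author = 3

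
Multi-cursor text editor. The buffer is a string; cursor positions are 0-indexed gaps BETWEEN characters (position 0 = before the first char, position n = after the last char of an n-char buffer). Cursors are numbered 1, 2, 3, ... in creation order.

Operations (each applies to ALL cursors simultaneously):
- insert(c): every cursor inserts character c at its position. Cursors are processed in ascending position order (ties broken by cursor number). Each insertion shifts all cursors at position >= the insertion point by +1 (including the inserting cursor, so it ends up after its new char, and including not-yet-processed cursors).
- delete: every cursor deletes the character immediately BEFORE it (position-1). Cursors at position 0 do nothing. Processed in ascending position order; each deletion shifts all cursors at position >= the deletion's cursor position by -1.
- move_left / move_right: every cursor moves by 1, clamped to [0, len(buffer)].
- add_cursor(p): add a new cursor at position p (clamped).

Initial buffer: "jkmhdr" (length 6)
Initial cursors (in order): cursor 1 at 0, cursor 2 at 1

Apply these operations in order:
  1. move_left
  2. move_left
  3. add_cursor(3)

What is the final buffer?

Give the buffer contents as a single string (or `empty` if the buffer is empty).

Answer: jkmhdr

Derivation:
After op 1 (move_left): buffer="jkmhdr" (len 6), cursors c1@0 c2@0, authorship ......
After op 2 (move_left): buffer="jkmhdr" (len 6), cursors c1@0 c2@0, authorship ......
After op 3 (add_cursor(3)): buffer="jkmhdr" (len 6), cursors c1@0 c2@0 c3@3, authorship ......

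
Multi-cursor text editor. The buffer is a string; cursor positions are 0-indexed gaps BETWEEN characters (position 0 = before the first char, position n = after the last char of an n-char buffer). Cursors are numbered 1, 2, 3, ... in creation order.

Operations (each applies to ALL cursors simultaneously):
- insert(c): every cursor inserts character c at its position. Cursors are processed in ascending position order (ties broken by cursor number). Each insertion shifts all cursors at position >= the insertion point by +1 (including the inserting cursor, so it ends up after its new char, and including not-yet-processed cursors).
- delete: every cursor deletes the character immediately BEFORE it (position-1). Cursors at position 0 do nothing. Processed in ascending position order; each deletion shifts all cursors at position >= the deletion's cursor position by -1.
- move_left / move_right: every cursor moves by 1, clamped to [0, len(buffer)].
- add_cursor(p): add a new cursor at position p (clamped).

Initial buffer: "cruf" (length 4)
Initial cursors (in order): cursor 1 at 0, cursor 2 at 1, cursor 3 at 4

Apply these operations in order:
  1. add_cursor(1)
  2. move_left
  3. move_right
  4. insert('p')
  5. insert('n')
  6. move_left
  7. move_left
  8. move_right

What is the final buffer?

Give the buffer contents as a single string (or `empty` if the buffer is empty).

Answer: cpppnnnrufpn

Derivation:
After op 1 (add_cursor(1)): buffer="cruf" (len 4), cursors c1@0 c2@1 c4@1 c3@4, authorship ....
After op 2 (move_left): buffer="cruf" (len 4), cursors c1@0 c2@0 c4@0 c3@3, authorship ....
After op 3 (move_right): buffer="cruf" (len 4), cursors c1@1 c2@1 c4@1 c3@4, authorship ....
After op 4 (insert('p')): buffer="cppprufp" (len 8), cursors c1@4 c2@4 c4@4 c3@8, authorship .124...3
After op 5 (insert('n')): buffer="cpppnnnrufpn" (len 12), cursors c1@7 c2@7 c4@7 c3@12, authorship .124124...33
After op 6 (move_left): buffer="cpppnnnrufpn" (len 12), cursors c1@6 c2@6 c4@6 c3@11, authorship .124124...33
After op 7 (move_left): buffer="cpppnnnrufpn" (len 12), cursors c1@5 c2@5 c4@5 c3@10, authorship .124124...33
After op 8 (move_right): buffer="cpppnnnrufpn" (len 12), cursors c1@6 c2@6 c4@6 c3@11, authorship .124124...33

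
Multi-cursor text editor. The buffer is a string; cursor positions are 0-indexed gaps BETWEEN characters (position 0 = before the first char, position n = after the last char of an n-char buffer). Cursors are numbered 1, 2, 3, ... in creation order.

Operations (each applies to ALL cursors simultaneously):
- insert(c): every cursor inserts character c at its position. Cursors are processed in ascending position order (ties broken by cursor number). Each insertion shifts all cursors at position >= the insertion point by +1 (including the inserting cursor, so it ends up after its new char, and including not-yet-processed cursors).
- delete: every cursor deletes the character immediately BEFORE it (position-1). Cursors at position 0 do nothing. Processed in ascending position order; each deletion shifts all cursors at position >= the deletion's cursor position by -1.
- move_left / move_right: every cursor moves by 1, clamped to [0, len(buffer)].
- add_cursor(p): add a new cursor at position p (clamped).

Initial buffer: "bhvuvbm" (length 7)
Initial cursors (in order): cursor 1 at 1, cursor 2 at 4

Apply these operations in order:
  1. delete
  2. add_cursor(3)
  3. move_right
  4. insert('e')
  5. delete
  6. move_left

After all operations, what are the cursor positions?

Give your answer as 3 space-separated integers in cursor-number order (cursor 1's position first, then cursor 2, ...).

Answer: 0 2 3

Derivation:
After op 1 (delete): buffer="hvvbm" (len 5), cursors c1@0 c2@2, authorship .....
After op 2 (add_cursor(3)): buffer="hvvbm" (len 5), cursors c1@0 c2@2 c3@3, authorship .....
After op 3 (move_right): buffer="hvvbm" (len 5), cursors c1@1 c2@3 c3@4, authorship .....
After op 4 (insert('e')): buffer="hevvebem" (len 8), cursors c1@2 c2@5 c3@7, authorship .1..2.3.
After op 5 (delete): buffer="hvvbm" (len 5), cursors c1@1 c2@3 c3@4, authorship .....
After op 6 (move_left): buffer="hvvbm" (len 5), cursors c1@0 c2@2 c3@3, authorship .....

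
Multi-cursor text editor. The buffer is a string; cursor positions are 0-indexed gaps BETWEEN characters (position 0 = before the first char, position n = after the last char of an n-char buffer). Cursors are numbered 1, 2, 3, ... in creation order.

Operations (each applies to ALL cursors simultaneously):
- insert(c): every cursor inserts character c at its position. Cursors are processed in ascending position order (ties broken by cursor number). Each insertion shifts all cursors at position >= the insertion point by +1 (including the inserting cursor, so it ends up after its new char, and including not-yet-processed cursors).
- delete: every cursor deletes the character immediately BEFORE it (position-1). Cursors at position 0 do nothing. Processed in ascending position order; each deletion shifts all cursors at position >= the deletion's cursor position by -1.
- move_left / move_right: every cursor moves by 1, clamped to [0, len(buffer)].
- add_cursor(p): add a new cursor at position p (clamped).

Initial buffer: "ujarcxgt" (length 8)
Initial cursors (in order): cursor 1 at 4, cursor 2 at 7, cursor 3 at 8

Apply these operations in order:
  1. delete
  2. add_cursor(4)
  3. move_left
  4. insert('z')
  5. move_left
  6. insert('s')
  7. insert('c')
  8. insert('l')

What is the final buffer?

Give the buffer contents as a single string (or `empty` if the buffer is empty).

After op 1 (delete): buffer="ujacx" (len 5), cursors c1@3 c2@5 c3@5, authorship .....
After op 2 (add_cursor(4)): buffer="ujacx" (len 5), cursors c1@3 c4@4 c2@5 c3@5, authorship .....
After op 3 (move_left): buffer="ujacx" (len 5), cursors c1@2 c4@3 c2@4 c3@4, authorship .....
After op 4 (insert('z')): buffer="ujzazczzx" (len 9), cursors c1@3 c4@5 c2@8 c3@8, authorship ..1.4.23.
After op 5 (move_left): buffer="ujzazczzx" (len 9), cursors c1@2 c4@4 c2@7 c3@7, authorship ..1.4.23.
After op 6 (insert('s')): buffer="ujszaszczsszx" (len 13), cursors c1@3 c4@6 c2@11 c3@11, authorship ..11.44.2233.
After op 7 (insert('c')): buffer="ujsczasczczsscczx" (len 17), cursors c1@4 c4@8 c2@15 c3@15, authorship ..111.444.223233.
After op 8 (insert('l')): buffer="ujsclzasclzczssccllzx" (len 21), cursors c1@5 c4@10 c2@19 c3@19, authorship ..1111.4444.22323233.

Answer: ujsclzasclzczssccllzx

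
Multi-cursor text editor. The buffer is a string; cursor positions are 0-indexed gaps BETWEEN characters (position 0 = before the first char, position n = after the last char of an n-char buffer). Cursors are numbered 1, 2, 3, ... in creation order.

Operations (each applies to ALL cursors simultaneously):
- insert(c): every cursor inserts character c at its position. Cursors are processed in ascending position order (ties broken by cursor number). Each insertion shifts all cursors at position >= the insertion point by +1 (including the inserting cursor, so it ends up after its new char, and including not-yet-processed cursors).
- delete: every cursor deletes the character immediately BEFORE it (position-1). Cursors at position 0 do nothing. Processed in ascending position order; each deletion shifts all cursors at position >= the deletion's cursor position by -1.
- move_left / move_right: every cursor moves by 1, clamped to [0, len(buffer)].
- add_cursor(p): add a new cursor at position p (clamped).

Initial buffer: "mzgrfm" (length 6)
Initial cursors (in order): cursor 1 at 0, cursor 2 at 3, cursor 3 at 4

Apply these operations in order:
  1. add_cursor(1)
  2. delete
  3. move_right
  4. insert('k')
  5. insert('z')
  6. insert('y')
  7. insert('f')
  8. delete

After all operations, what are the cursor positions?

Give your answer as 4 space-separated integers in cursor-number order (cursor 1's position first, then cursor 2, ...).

Answer: 7 14 14 7

Derivation:
After op 1 (add_cursor(1)): buffer="mzgrfm" (len 6), cursors c1@0 c4@1 c2@3 c3@4, authorship ......
After op 2 (delete): buffer="zfm" (len 3), cursors c1@0 c4@0 c2@1 c3@1, authorship ...
After op 3 (move_right): buffer="zfm" (len 3), cursors c1@1 c4@1 c2@2 c3@2, authorship ...
After op 4 (insert('k')): buffer="zkkfkkm" (len 7), cursors c1@3 c4@3 c2@6 c3@6, authorship .14.23.
After op 5 (insert('z')): buffer="zkkzzfkkzzm" (len 11), cursors c1@5 c4@5 c2@10 c3@10, authorship .1414.2323.
After op 6 (insert('y')): buffer="zkkzzyyfkkzzyym" (len 15), cursors c1@7 c4@7 c2@14 c3@14, authorship .141414.232323.
After op 7 (insert('f')): buffer="zkkzzyyfffkkzzyyffm" (len 19), cursors c1@9 c4@9 c2@18 c3@18, authorship .14141414.23232323.
After op 8 (delete): buffer="zkkzzyyfkkzzyym" (len 15), cursors c1@7 c4@7 c2@14 c3@14, authorship .141414.232323.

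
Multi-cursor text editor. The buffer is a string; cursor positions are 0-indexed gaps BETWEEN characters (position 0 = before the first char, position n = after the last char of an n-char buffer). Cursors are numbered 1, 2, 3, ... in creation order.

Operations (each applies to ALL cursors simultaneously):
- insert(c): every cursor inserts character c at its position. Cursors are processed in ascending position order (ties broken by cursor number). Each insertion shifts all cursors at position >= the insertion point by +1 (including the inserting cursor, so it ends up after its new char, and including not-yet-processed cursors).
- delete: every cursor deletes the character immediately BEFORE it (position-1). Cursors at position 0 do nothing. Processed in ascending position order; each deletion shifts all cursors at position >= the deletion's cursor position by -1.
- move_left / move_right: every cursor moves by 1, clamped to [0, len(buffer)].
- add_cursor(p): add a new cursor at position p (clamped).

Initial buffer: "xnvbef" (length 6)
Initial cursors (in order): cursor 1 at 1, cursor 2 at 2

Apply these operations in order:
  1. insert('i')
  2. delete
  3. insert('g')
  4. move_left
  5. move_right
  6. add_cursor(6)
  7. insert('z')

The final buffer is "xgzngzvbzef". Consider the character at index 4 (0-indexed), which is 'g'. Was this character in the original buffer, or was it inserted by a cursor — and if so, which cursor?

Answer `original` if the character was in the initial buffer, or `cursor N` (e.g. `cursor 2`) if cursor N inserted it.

Answer: cursor 2

Derivation:
After op 1 (insert('i')): buffer="xinivbef" (len 8), cursors c1@2 c2@4, authorship .1.2....
After op 2 (delete): buffer="xnvbef" (len 6), cursors c1@1 c2@2, authorship ......
After op 3 (insert('g')): buffer="xgngvbef" (len 8), cursors c1@2 c2@4, authorship .1.2....
After op 4 (move_left): buffer="xgngvbef" (len 8), cursors c1@1 c2@3, authorship .1.2....
After op 5 (move_right): buffer="xgngvbef" (len 8), cursors c1@2 c2@4, authorship .1.2....
After op 6 (add_cursor(6)): buffer="xgngvbef" (len 8), cursors c1@2 c2@4 c3@6, authorship .1.2....
After op 7 (insert('z')): buffer="xgzngzvbzef" (len 11), cursors c1@3 c2@6 c3@9, authorship .11.22..3..
Authorship (.=original, N=cursor N): . 1 1 . 2 2 . . 3 . .
Index 4: author = 2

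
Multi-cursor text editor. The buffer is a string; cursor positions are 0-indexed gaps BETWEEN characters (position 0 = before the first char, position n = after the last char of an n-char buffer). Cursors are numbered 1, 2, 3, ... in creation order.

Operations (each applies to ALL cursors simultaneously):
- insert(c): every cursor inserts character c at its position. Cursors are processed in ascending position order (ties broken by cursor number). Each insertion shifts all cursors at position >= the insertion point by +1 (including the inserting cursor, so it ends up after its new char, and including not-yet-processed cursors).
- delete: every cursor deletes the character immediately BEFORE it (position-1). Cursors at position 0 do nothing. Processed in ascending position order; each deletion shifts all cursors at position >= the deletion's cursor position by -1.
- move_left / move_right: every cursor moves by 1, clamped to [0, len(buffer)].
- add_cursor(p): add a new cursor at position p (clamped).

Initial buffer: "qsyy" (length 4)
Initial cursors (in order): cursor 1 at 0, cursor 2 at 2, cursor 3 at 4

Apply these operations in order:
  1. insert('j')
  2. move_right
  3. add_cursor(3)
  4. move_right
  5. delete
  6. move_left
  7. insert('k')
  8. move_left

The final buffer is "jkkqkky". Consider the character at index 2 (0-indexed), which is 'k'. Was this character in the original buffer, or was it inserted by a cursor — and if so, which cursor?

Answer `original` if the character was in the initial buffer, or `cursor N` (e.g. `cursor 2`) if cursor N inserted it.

After op 1 (insert('j')): buffer="jqsjyyj" (len 7), cursors c1@1 c2@4 c3@7, authorship 1..2..3
After op 2 (move_right): buffer="jqsjyyj" (len 7), cursors c1@2 c2@5 c3@7, authorship 1..2..3
After op 3 (add_cursor(3)): buffer="jqsjyyj" (len 7), cursors c1@2 c4@3 c2@5 c3@7, authorship 1..2..3
After op 4 (move_right): buffer="jqsjyyj" (len 7), cursors c1@3 c4@4 c2@6 c3@7, authorship 1..2..3
After op 5 (delete): buffer="jqy" (len 3), cursors c1@2 c4@2 c2@3 c3@3, authorship 1..
After op 6 (move_left): buffer="jqy" (len 3), cursors c1@1 c4@1 c2@2 c3@2, authorship 1..
After op 7 (insert('k')): buffer="jkkqkky" (len 7), cursors c1@3 c4@3 c2@6 c3@6, authorship 114.23.
After op 8 (move_left): buffer="jkkqkky" (len 7), cursors c1@2 c4@2 c2@5 c3@5, authorship 114.23.
Authorship (.=original, N=cursor N): 1 1 4 . 2 3 .
Index 2: author = 4

Answer: cursor 4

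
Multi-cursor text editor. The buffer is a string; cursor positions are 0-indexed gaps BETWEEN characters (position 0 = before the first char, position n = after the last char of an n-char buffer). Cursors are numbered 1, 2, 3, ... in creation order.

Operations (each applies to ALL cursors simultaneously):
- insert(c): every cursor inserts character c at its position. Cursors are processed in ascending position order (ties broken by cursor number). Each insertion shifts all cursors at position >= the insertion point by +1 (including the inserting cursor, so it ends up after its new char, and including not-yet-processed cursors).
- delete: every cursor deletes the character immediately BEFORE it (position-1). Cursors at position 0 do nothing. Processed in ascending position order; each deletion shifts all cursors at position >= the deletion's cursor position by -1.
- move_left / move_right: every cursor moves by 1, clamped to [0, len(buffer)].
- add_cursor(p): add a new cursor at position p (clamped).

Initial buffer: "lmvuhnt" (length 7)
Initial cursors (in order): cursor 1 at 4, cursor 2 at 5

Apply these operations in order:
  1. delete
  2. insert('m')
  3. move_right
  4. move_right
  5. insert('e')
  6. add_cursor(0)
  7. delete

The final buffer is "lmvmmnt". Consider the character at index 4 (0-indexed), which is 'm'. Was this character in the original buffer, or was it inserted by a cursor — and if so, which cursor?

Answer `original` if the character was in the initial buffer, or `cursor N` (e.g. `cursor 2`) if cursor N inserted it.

Answer: cursor 2

Derivation:
After op 1 (delete): buffer="lmvnt" (len 5), cursors c1@3 c2@3, authorship .....
After op 2 (insert('m')): buffer="lmvmmnt" (len 7), cursors c1@5 c2@5, authorship ...12..
After op 3 (move_right): buffer="lmvmmnt" (len 7), cursors c1@6 c2@6, authorship ...12..
After op 4 (move_right): buffer="lmvmmnt" (len 7), cursors c1@7 c2@7, authorship ...12..
After op 5 (insert('e')): buffer="lmvmmntee" (len 9), cursors c1@9 c2@9, authorship ...12..12
After op 6 (add_cursor(0)): buffer="lmvmmntee" (len 9), cursors c3@0 c1@9 c2@9, authorship ...12..12
After op 7 (delete): buffer="lmvmmnt" (len 7), cursors c3@0 c1@7 c2@7, authorship ...12..
Authorship (.=original, N=cursor N): . . . 1 2 . .
Index 4: author = 2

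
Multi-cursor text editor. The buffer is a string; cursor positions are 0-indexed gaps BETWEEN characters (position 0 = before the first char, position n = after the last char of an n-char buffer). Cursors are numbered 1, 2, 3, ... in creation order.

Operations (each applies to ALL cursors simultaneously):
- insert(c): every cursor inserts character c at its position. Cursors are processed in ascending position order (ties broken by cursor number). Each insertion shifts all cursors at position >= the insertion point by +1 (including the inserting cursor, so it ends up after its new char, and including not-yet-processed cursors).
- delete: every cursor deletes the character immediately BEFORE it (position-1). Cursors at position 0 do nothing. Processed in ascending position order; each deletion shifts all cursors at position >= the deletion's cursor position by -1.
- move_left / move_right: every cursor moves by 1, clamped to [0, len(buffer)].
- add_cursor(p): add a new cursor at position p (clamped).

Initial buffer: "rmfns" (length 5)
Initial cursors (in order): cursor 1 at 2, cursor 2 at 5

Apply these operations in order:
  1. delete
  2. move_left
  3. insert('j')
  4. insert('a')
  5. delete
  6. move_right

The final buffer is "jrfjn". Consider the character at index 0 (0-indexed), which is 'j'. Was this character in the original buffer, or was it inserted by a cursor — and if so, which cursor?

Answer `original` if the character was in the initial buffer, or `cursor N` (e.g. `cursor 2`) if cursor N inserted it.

Answer: cursor 1

Derivation:
After op 1 (delete): buffer="rfn" (len 3), cursors c1@1 c2@3, authorship ...
After op 2 (move_left): buffer="rfn" (len 3), cursors c1@0 c2@2, authorship ...
After op 3 (insert('j')): buffer="jrfjn" (len 5), cursors c1@1 c2@4, authorship 1..2.
After op 4 (insert('a')): buffer="jarfjan" (len 7), cursors c1@2 c2@6, authorship 11..22.
After op 5 (delete): buffer="jrfjn" (len 5), cursors c1@1 c2@4, authorship 1..2.
After op 6 (move_right): buffer="jrfjn" (len 5), cursors c1@2 c2@5, authorship 1..2.
Authorship (.=original, N=cursor N): 1 . . 2 .
Index 0: author = 1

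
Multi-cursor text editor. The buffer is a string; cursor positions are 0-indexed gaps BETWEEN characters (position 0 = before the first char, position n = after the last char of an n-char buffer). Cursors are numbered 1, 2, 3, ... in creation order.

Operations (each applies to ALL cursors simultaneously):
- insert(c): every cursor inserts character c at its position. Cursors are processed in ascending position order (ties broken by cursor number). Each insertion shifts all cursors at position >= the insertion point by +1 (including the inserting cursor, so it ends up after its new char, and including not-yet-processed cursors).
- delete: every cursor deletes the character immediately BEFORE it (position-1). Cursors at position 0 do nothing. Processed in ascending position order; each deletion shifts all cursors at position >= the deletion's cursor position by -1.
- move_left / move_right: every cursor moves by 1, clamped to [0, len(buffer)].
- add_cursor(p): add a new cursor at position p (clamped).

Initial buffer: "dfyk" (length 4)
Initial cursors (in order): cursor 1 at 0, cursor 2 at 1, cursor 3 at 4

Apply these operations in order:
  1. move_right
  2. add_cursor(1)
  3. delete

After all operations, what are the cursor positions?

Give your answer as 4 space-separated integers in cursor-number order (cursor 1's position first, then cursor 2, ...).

Answer: 0 0 1 0

Derivation:
After op 1 (move_right): buffer="dfyk" (len 4), cursors c1@1 c2@2 c3@4, authorship ....
After op 2 (add_cursor(1)): buffer="dfyk" (len 4), cursors c1@1 c4@1 c2@2 c3@4, authorship ....
After op 3 (delete): buffer="y" (len 1), cursors c1@0 c2@0 c4@0 c3@1, authorship .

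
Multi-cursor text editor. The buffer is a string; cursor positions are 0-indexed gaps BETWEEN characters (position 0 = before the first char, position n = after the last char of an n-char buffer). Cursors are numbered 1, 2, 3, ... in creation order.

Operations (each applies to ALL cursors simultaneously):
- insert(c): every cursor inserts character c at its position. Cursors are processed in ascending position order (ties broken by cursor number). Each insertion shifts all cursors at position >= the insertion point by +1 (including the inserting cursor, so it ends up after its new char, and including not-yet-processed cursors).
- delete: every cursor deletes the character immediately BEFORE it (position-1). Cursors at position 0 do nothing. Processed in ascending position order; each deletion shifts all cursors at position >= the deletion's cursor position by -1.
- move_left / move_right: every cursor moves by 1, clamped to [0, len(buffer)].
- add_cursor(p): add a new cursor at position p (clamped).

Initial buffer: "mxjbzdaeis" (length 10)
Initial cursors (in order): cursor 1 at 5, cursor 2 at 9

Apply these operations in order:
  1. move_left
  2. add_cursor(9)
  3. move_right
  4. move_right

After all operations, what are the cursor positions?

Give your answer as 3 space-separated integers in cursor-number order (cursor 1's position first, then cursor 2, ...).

Answer: 6 10 10

Derivation:
After op 1 (move_left): buffer="mxjbzdaeis" (len 10), cursors c1@4 c2@8, authorship ..........
After op 2 (add_cursor(9)): buffer="mxjbzdaeis" (len 10), cursors c1@4 c2@8 c3@9, authorship ..........
After op 3 (move_right): buffer="mxjbzdaeis" (len 10), cursors c1@5 c2@9 c3@10, authorship ..........
After op 4 (move_right): buffer="mxjbzdaeis" (len 10), cursors c1@6 c2@10 c3@10, authorship ..........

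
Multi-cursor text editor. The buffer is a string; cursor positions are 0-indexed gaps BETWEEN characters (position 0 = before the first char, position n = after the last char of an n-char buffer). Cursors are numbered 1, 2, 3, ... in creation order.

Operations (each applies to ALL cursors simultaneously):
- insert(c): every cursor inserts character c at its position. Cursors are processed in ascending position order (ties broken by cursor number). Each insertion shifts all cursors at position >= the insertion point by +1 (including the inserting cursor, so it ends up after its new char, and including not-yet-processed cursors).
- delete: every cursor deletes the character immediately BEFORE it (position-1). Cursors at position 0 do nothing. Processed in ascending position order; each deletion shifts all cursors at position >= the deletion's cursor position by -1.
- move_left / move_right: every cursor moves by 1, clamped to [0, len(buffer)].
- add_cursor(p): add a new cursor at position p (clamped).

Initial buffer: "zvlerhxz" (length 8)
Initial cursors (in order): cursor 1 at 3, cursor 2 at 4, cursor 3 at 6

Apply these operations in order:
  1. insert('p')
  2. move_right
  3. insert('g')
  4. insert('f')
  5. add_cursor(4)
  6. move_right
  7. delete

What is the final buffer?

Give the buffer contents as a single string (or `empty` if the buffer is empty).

After op 1 (insert('p')): buffer="zvlpeprhpxz" (len 11), cursors c1@4 c2@6 c3@9, authorship ...1.2..3..
After op 2 (move_right): buffer="zvlpeprhpxz" (len 11), cursors c1@5 c2@7 c3@10, authorship ...1.2..3..
After op 3 (insert('g')): buffer="zvlpegprghpxgz" (len 14), cursors c1@6 c2@9 c3@13, authorship ...1.12.2.3.3.
After op 4 (insert('f')): buffer="zvlpegfprgfhpxgfz" (len 17), cursors c1@7 c2@11 c3@16, authorship ...1.112.22.3.33.
After op 5 (add_cursor(4)): buffer="zvlpegfprgfhpxgfz" (len 17), cursors c4@4 c1@7 c2@11 c3@16, authorship ...1.112.22.3.33.
After op 6 (move_right): buffer="zvlpegfprgfhpxgfz" (len 17), cursors c4@5 c1@8 c2@12 c3@17, authorship ...1.112.22.3.33.
After op 7 (delete): buffer="zvlpgfrgfpxgf" (len 13), cursors c4@4 c1@6 c2@9 c3@13, authorship ...111.223.33

Answer: zvlpgfrgfpxgf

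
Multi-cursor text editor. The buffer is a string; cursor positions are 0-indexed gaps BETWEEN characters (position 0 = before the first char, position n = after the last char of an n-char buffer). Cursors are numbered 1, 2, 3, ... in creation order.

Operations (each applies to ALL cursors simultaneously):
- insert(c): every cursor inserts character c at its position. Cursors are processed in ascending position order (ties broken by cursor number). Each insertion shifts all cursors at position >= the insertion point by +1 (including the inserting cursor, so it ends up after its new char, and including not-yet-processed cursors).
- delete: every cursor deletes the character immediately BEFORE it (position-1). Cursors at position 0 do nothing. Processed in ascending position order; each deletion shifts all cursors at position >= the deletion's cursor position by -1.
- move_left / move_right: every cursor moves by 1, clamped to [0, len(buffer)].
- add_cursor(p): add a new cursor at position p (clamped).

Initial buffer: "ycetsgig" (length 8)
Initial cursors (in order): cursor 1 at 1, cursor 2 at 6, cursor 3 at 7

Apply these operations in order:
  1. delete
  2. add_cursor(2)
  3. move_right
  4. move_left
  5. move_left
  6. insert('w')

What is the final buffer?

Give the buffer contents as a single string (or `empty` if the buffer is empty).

Answer: wcwetwwsg

Derivation:
After op 1 (delete): buffer="cetsg" (len 5), cursors c1@0 c2@4 c3@4, authorship .....
After op 2 (add_cursor(2)): buffer="cetsg" (len 5), cursors c1@0 c4@2 c2@4 c3@4, authorship .....
After op 3 (move_right): buffer="cetsg" (len 5), cursors c1@1 c4@3 c2@5 c3@5, authorship .....
After op 4 (move_left): buffer="cetsg" (len 5), cursors c1@0 c4@2 c2@4 c3@4, authorship .....
After op 5 (move_left): buffer="cetsg" (len 5), cursors c1@0 c4@1 c2@3 c3@3, authorship .....
After op 6 (insert('w')): buffer="wcwetwwsg" (len 9), cursors c1@1 c4@3 c2@7 c3@7, authorship 1.4..23..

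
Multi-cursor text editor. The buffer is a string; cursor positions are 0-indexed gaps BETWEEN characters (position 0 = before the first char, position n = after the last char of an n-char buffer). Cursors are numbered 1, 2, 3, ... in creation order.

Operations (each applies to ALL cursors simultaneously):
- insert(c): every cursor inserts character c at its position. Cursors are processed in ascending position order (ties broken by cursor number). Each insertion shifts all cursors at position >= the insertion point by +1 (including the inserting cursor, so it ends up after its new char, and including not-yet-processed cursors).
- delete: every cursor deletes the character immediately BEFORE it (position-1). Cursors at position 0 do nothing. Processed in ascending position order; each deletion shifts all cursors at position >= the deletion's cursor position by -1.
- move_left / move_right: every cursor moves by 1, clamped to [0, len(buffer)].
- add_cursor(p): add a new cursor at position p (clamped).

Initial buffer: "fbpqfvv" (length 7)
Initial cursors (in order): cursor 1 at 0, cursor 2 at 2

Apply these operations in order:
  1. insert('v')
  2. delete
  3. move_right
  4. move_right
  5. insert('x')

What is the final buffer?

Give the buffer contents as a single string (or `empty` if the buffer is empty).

Answer: fbxpqxfvv

Derivation:
After op 1 (insert('v')): buffer="vfbvpqfvv" (len 9), cursors c1@1 c2@4, authorship 1..2.....
After op 2 (delete): buffer="fbpqfvv" (len 7), cursors c1@0 c2@2, authorship .......
After op 3 (move_right): buffer="fbpqfvv" (len 7), cursors c1@1 c2@3, authorship .......
After op 4 (move_right): buffer="fbpqfvv" (len 7), cursors c1@2 c2@4, authorship .......
After op 5 (insert('x')): buffer="fbxpqxfvv" (len 9), cursors c1@3 c2@6, authorship ..1..2...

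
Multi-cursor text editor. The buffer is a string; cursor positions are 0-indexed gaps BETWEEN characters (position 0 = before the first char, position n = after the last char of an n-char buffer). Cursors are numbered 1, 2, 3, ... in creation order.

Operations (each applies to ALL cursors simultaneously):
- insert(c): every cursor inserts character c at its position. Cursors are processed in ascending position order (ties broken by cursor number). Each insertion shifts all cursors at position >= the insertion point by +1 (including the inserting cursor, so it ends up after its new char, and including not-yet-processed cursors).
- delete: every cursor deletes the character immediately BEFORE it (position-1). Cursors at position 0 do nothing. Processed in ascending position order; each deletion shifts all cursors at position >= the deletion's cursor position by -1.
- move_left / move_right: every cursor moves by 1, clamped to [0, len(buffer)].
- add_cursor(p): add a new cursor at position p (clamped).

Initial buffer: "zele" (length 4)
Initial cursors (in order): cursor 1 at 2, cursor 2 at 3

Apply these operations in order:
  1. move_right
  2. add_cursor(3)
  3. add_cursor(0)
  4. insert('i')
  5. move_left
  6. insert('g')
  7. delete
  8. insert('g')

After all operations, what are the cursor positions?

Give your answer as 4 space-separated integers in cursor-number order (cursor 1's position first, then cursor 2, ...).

After op 1 (move_right): buffer="zele" (len 4), cursors c1@3 c2@4, authorship ....
After op 2 (add_cursor(3)): buffer="zele" (len 4), cursors c1@3 c3@3 c2@4, authorship ....
After op 3 (add_cursor(0)): buffer="zele" (len 4), cursors c4@0 c1@3 c3@3 c2@4, authorship ....
After op 4 (insert('i')): buffer="izeliiei" (len 8), cursors c4@1 c1@6 c3@6 c2@8, authorship 4...13.2
After op 5 (move_left): buffer="izeliiei" (len 8), cursors c4@0 c1@5 c3@5 c2@7, authorship 4...13.2
After op 6 (insert('g')): buffer="gizeliggiegi" (len 12), cursors c4@1 c1@8 c3@8 c2@11, authorship 44...1133.22
After op 7 (delete): buffer="izeliiei" (len 8), cursors c4@0 c1@5 c3@5 c2@7, authorship 4...13.2
After op 8 (insert('g')): buffer="gizeliggiegi" (len 12), cursors c4@1 c1@8 c3@8 c2@11, authorship 44...1133.22

Answer: 8 11 8 1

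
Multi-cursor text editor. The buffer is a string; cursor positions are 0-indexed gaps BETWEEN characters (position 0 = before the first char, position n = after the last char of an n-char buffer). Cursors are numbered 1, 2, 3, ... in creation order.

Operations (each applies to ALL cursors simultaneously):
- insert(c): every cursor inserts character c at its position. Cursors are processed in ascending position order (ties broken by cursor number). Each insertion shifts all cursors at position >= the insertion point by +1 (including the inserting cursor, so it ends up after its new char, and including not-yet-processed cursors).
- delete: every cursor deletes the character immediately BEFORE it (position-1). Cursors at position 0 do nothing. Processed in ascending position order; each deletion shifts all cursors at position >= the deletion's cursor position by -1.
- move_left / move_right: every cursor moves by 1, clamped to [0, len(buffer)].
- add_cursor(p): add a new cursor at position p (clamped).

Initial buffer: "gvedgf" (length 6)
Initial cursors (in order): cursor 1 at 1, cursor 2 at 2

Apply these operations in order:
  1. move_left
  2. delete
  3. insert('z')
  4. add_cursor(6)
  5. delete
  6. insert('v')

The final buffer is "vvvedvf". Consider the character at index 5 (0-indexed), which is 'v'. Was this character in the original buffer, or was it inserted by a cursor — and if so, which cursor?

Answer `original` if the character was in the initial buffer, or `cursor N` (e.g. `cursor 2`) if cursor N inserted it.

Answer: cursor 3

Derivation:
After op 1 (move_left): buffer="gvedgf" (len 6), cursors c1@0 c2@1, authorship ......
After op 2 (delete): buffer="vedgf" (len 5), cursors c1@0 c2@0, authorship .....
After op 3 (insert('z')): buffer="zzvedgf" (len 7), cursors c1@2 c2@2, authorship 12.....
After op 4 (add_cursor(6)): buffer="zzvedgf" (len 7), cursors c1@2 c2@2 c3@6, authorship 12.....
After op 5 (delete): buffer="vedf" (len 4), cursors c1@0 c2@0 c3@3, authorship ....
After op 6 (insert('v')): buffer="vvvedvf" (len 7), cursors c1@2 c2@2 c3@6, authorship 12...3.
Authorship (.=original, N=cursor N): 1 2 . . . 3 .
Index 5: author = 3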